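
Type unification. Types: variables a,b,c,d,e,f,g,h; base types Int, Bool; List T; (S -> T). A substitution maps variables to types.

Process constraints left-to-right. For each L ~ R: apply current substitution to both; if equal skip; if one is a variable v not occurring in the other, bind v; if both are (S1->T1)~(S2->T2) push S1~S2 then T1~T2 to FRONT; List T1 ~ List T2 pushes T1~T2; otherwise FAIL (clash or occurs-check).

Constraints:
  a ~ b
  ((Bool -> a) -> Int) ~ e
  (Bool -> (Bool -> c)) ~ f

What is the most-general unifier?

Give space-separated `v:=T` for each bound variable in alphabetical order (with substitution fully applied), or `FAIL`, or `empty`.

Answer: a:=b e:=((Bool -> b) -> Int) f:=(Bool -> (Bool -> c))

Derivation:
step 1: unify a ~ b  [subst: {-} | 2 pending]
  bind a := b
step 2: unify ((Bool -> b) -> Int) ~ e  [subst: {a:=b} | 1 pending]
  bind e := ((Bool -> b) -> Int)
step 3: unify (Bool -> (Bool -> c)) ~ f  [subst: {a:=b, e:=((Bool -> b) -> Int)} | 0 pending]
  bind f := (Bool -> (Bool -> c))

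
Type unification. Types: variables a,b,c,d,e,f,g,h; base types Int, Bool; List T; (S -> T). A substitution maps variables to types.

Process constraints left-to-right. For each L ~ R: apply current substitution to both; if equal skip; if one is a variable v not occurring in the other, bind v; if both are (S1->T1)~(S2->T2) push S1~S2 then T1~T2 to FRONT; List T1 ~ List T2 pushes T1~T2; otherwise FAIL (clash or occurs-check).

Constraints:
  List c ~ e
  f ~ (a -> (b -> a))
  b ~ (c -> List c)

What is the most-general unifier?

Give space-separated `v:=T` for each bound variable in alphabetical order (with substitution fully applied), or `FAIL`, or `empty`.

Answer: b:=(c -> List c) e:=List c f:=(a -> ((c -> List c) -> a))

Derivation:
step 1: unify List c ~ e  [subst: {-} | 2 pending]
  bind e := List c
step 2: unify f ~ (a -> (b -> a))  [subst: {e:=List c} | 1 pending]
  bind f := (a -> (b -> a))
step 3: unify b ~ (c -> List c)  [subst: {e:=List c, f:=(a -> (b -> a))} | 0 pending]
  bind b := (c -> List c)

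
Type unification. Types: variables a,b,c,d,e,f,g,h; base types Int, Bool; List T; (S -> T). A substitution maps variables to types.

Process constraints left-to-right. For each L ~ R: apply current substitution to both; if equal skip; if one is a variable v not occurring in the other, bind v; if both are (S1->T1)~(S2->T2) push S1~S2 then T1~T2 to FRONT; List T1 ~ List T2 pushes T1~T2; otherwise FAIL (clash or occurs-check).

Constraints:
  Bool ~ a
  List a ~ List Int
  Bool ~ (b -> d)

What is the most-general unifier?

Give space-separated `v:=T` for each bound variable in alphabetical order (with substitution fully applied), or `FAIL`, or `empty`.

Answer: FAIL

Derivation:
step 1: unify Bool ~ a  [subst: {-} | 2 pending]
  bind a := Bool
step 2: unify List Bool ~ List Int  [subst: {a:=Bool} | 1 pending]
  -> decompose List: push Bool~Int
step 3: unify Bool ~ Int  [subst: {a:=Bool} | 1 pending]
  clash: Bool vs Int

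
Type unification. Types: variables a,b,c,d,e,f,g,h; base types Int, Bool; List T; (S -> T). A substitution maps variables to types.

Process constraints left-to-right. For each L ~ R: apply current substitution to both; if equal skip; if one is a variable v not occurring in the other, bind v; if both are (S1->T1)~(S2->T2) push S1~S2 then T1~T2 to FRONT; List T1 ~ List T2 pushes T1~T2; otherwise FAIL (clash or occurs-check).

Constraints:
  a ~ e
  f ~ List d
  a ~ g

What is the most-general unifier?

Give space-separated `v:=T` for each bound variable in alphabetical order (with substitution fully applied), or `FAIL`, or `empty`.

step 1: unify a ~ e  [subst: {-} | 2 pending]
  bind a := e
step 2: unify f ~ List d  [subst: {a:=e} | 1 pending]
  bind f := List d
step 3: unify e ~ g  [subst: {a:=e, f:=List d} | 0 pending]
  bind e := g

Answer: a:=g e:=g f:=List d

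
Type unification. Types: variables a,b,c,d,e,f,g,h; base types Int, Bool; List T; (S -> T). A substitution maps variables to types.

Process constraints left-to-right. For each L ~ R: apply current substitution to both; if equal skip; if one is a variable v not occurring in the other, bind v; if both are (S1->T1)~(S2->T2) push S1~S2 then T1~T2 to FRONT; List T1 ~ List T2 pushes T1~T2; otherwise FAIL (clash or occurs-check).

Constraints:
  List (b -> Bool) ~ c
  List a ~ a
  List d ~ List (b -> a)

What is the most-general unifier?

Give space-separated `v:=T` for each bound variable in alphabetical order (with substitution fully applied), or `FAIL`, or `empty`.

Answer: FAIL

Derivation:
step 1: unify List (b -> Bool) ~ c  [subst: {-} | 2 pending]
  bind c := List (b -> Bool)
step 2: unify List a ~ a  [subst: {c:=List (b -> Bool)} | 1 pending]
  occurs-check fail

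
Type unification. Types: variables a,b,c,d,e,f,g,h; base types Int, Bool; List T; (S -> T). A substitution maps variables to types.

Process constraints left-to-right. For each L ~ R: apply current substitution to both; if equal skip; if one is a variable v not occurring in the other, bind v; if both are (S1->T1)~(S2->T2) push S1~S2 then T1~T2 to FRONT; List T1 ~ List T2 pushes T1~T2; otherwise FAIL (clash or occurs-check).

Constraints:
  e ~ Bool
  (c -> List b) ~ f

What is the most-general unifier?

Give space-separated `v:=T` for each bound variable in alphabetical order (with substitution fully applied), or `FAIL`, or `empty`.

Answer: e:=Bool f:=(c -> List b)

Derivation:
step 1: unify e ~ Bool  [subst: {-} | 1 pending]
  bind e := Bool
step 2: unify (c -> List b) ~ f  [subst: {e:=Bool} | 0 pending]
  bind f := (c -> List b)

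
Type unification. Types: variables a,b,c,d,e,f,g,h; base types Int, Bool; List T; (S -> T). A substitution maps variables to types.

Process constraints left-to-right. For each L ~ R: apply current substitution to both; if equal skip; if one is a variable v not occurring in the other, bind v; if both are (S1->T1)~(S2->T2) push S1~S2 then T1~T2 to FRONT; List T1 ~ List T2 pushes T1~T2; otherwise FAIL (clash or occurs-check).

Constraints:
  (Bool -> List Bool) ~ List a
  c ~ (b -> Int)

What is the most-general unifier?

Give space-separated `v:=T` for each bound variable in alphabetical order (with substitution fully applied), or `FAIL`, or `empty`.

Answer: FAIL

Derivation:
step 1: unify (Bool -> List Bool) ~ List a  [subst: {-} | 1 pending]
  clash: (Bool -> List Bool) vs List a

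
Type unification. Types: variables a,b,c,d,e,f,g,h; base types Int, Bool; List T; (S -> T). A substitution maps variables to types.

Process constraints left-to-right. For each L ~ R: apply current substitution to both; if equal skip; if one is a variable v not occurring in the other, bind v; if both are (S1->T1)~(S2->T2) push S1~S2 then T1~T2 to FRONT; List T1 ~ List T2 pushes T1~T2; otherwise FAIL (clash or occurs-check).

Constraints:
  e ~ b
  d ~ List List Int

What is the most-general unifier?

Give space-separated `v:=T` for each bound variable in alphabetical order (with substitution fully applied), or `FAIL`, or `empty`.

Answer: d:=List List Int e:=b

Derivation:
step 1: unify e ~ b  [subst: {-} | 1 pending]
  bind e := b
step 2: unify d ~ List List Int  [subst: {e:=b} | 0 pending]
  bind d := List List Int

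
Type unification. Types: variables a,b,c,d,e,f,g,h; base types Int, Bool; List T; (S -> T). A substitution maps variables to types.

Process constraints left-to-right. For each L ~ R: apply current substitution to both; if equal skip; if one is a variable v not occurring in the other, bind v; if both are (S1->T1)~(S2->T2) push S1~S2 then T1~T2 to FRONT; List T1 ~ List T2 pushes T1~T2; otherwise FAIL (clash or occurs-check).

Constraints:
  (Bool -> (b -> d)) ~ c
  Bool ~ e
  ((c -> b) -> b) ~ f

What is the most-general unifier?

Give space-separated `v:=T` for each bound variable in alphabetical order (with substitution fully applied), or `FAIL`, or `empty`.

step 1: unify (Bool -> (b -> d)) ~ c  [subst: {-} | 2 pending]
  bind c := (Bool -> (b -> d))
step 2: unify Bool ~ e  [subst: {c:=(Bool -> (b -> d))} | 1 pending]
  bind e := Bool
step 3: unify (((Bool -> (b -> d)) -> b) -> b) ~ f  [subst: {c:=(Bool -> (b -> d)), e:=Bool} | 0 pending]
  bind f := (((Bool -> (b -> d)) -> b) -> b)

Answer: c:=(Bool -> (b -> d)) e:=Bool f:=(((Bool -> (b -> d)) -> b) -> b)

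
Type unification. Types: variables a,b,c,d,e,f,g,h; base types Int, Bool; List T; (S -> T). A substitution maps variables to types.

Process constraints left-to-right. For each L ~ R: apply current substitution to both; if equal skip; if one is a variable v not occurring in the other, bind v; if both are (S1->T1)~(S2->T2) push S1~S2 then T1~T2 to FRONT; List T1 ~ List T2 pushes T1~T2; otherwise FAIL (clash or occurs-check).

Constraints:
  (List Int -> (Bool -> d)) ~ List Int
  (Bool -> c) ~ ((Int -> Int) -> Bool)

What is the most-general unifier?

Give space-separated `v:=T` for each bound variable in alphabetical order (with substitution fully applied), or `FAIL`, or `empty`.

Answer: FAIL

Derivation:
step 1: unify (List Int -> (Bool -> d)) ~ List Int  [subst: {-} | 1 pending]
  clash: (List Int -> (Bool -> d)) vs List Int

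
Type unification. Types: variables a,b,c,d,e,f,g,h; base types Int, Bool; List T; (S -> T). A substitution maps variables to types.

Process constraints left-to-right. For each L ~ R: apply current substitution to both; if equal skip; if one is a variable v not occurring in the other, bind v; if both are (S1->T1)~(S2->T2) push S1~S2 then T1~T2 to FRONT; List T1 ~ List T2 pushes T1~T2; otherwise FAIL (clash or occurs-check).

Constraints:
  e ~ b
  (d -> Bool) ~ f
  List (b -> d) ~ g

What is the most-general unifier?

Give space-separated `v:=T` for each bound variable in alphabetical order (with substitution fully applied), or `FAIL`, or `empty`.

Answer: e:=b f:=(d -> Bool) g:=List (b -> d)

Derivation:
step 1: unify e ~ b  [subst: {-} | 2 pending]
  bind e := b
step 2: unify (d -> Bool) ~ f  [subst: {e:=b} | 1 pending]
  bind f := (d -> Bool)
step 3: unify List (b -> d) ~ g  [subst: {e:=b, f:=(d -> Bool)} | 0 pending]
  bind g := List (b -> d)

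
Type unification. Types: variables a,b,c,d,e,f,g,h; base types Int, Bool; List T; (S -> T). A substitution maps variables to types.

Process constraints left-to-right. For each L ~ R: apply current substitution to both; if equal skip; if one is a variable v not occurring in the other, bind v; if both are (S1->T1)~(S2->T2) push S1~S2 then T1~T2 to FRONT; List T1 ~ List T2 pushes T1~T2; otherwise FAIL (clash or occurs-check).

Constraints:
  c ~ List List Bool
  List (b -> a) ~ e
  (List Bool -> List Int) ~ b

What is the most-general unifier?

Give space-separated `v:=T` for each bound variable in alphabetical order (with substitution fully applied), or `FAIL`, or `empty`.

step 1: unify c ~ List List Bool  [subst: {-} | 2 pending]
  bind c := List List Bool
step 2: unify List (b -> a) ~ e  [subst: {c:=List List Bool} | 1 pending]
  bind e := List (b -> a)
step 3: unify (List Bool -> List Int) ~ b  [subst: {c:=List List Bool, e:=List (b -> a)} | 0 pending]
  bind b := (List Bool -> List Int)

Answer: b:=(List Bool -> List Int) c:=List List Bool e:=List ((List Bool -> List Int) -> a)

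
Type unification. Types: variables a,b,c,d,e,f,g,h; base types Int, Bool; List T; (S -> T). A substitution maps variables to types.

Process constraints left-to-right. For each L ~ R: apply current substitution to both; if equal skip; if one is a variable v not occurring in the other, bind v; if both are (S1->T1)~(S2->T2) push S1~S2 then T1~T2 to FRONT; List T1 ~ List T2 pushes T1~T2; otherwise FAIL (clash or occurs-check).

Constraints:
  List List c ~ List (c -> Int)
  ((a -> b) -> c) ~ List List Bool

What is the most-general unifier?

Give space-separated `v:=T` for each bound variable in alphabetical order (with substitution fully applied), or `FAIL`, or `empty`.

step 1: unify List List c ~ List (c -> Int)  [subst: {-} | 1 pending]
  -> decompose List: push List c~(c -> Int)
step 2: unify List c ~ (c -> Int)  [subst: {-} | 1 pending]
  clash: List c vs (c -> Int)

Answer: FAIL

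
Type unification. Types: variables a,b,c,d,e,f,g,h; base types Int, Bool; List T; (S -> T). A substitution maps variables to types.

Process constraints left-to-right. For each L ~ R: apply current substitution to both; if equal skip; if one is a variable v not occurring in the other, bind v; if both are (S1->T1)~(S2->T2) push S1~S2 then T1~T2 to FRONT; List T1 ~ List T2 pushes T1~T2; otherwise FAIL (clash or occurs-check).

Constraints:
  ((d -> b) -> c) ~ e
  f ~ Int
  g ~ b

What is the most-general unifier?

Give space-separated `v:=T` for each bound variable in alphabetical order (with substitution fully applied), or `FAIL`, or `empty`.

Answer: e:=((d -> b) -> c) f:=Int g:=b

Derivation:
step 1: unify ((d -> b) -> c) ~ e  [subst: {-} | 2 pending]
  bind e := ((d -> b) -> c)
step 2: unify f ~ Int  [subst: {e:=((d -> b) -> c)} | 1 pending]
  bind f := Int
step 3: unify g ~ b  [subst: {e:=((d -> b) -> c), f:=Int} | 0 pending]
  bind g := b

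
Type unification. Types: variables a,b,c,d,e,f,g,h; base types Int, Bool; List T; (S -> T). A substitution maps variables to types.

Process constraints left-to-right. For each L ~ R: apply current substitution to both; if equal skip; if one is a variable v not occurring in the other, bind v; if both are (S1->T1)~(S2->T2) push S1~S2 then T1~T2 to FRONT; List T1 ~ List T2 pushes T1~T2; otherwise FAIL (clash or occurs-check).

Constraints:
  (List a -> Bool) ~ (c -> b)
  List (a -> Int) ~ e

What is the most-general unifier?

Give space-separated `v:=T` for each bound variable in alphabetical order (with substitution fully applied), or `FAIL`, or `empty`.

Answer: b:=Bool c:=List a e:=List (a -> Int)

Derivation:
step 1: unify (List a -> Bool) ~ (c -> b)  [subst: {-} | 1 pending]
  -> decompose arrow: push List a~c, Bool~b
step 2: unify List a ~ c  [subst: {-} | 2 pending]
  bind c := List a
step 3: unify Bool ~ b  [subst: {c:=List a} | 1 pending]
  bind b := Bool
step 4: unify List (a -> Int) ~ e  [subst: {c:=List a, b:=Bool} | 0 pending]
  bind e := List (a -> Int)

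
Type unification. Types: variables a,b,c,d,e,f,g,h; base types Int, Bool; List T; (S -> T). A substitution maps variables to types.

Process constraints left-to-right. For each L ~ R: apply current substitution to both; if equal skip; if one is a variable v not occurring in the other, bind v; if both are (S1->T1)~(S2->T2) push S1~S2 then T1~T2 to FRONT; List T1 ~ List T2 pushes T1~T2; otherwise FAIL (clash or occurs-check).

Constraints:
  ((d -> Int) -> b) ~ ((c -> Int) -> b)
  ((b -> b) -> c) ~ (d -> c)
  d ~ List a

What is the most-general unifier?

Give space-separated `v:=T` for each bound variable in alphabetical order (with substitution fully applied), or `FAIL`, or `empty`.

step 1: unify ((d -> Int) -> b) ~ ((c -> Int) -> b)  [subst: {-} | 2 pending]
  -> decompose arrow: push (d -> Int)~(c -> Int), b~b
step 2: unify (d -> Int) ~ (c -> Int)  [subst: {-} | 3 pending]
  -> decompose arrow: push d~c, Int~Int
step 3: unify d ~ c  [subst: {-} | 4 pending]
  bind d := c
step 4: unify Int ~ Int  [subst: {d:=c} | 3 pending]
  -> identical, skip
step 5: unify b ~ b  [subst: {d:=c} | 2 pending]
  -> identical, skip
step 6: unify ((b -> b) -> c) ~ (c -> c)  [subst: {d:=c} | 1 pending]
  -> decompose arrow: push (b -> b)~c, c~c
step 7: unify (b -> b) ~ c  [subst: {d:=c} | 2 pending]
  bind c := (b -> b)
step 8: unify (b -> b) ~ (b -> b)  [subst: {d:=c, c:=(b -> b)} | 1 pending]
  -> identical, skip
step 9: unify (b -> b) ~ List a  [subst: {d:=c, c:=(b -> b)} | 0 pending]
  clash: (b -> b) vs List a

Answer: FAIL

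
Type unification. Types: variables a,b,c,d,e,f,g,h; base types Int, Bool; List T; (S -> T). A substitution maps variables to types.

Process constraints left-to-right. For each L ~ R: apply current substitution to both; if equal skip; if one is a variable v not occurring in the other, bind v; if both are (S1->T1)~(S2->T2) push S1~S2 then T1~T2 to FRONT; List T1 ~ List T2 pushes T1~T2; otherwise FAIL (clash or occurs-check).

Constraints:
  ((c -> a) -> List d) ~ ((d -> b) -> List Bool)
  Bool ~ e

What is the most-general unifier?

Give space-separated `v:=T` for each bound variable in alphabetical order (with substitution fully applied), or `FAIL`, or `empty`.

Answer: a:=b c:=Bool d:=Bool e:=Bool

Derivation:
step 1: unify ((c -> a) -> List d) ~ ((d -> b) -> List Bool)  [subst: {-} | 1 pending]
  -> decompose arrow: push (c -> a)~(d -> b), List d~List Bool
step 2: unify (c -> a) ~ (d -> b)  [subst: {-} | 2 pending]
  -> decompose arrow: push c~d, a~b
step 3: unify c ~ d  [subst: {-} | 3 pending]
  bind c := d
step 4: unify a ~ b  [subst: {c:=d} | 2 pending]
  bind a := b
step 5: unify List d ~ List Bool  [subst: {c:=d, a:=b} | 1 pending]
  -> decompose List: push d~Bool
step 6: unify d ~ Bool  [subst: {c:=d, a:=b} | 1 pending]
  bind d := Bool
step 7: unify Bool ~ e  [subst: {c:=d, a:=b, d:=Bool} | 0 pending]
  bind e := Bool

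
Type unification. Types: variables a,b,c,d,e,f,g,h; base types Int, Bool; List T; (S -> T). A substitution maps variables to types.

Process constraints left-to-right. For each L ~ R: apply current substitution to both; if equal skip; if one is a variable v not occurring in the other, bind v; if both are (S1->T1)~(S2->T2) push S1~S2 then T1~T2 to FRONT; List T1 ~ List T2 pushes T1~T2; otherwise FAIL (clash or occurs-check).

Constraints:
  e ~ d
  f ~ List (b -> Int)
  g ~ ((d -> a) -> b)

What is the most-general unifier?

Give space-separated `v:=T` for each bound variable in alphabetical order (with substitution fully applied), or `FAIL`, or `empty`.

Answer: e:=d f:=List (b -> Int) g:=((d -> a) -> b)

Derivation:
step 1: unify e ~ d  [subst: {-} | 2 pending]
  bind e := d
step 2: unify f ~ List (b -> Int)  [subst: {e:=d} | 1 pending]
  bind f := List (b -> Int)
step 3: unify g ~ ((d -> a) -> b)  [subst: {e:=d, f:=List (b -> Int)} | 0 pending]
  bind g := ((d -> a) -> b)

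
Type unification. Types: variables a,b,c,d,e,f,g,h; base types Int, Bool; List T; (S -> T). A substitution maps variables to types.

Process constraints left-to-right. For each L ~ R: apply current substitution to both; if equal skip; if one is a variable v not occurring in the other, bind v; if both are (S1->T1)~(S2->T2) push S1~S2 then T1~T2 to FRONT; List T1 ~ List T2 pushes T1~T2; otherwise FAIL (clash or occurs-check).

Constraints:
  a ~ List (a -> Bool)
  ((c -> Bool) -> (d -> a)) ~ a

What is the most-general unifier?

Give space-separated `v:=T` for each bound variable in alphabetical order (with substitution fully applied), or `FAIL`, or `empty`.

step 1: unify a ~ List (a -> Bool)  [subst: {-} | 1 pending]
  occurs-check fail: a in List (a -> Bool)

Answer: FAIL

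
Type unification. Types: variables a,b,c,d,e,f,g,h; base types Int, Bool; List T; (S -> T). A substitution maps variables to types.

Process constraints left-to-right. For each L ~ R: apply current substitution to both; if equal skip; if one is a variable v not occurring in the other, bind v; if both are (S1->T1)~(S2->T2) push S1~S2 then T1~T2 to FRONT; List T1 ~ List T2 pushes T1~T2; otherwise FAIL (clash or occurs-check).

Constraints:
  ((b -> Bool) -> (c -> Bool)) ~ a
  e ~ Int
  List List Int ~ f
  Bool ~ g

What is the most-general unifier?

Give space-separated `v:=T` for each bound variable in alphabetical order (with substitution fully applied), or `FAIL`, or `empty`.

Answer: a:=((b -> Bool) -> (c -> Bool)) e:=Int f:=List List Int g:=Bool

Derivation:
step 1: unify ((b -> Bool) -> (c -> Bool)) ~ a  [subst: {-} | 3 pending]
  bind a := ((b -> Bool) -> (c -> Bool))
step 2: unify e ~ Int  [subst: {a:=((b -> Bool) -> (c -> Bool))} | 2 pending]
  bind e := Int
step 3: unify List List Int ~ f  [subst: {a:=((b -> Bool) -> (c -> Bool)), e:=Int} | 1 pending]
  bind f := List List Int
step 4: unify Bool ~ g  [subst: {a:=((b -> Bool) -> (c -> Bool)), e:=Int, f:=List List Int} | 0 pending]
  bind g := Bool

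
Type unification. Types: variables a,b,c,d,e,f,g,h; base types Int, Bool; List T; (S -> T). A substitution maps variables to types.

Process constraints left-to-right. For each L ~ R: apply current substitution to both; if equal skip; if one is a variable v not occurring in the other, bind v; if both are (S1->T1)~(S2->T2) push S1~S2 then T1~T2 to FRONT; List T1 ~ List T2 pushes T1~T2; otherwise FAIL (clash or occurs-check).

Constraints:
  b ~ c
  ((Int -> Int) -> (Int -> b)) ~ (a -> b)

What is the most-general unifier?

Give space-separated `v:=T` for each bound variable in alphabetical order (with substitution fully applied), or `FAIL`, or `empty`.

step 1: unify b ~ c  [subst: {-} | 1 pending]
  bind b := c
step 2: unify ((Int -> Int) -> (Int -> c)) ~ (a -> c)  [subst: {b:=c} | 0 pending]
  -> decompose arrow: push (Int -> Int)~a, (Int -> c)~c
step 3: unify (Int -> Int) ~ a  [subst: {b:=c} | 1 pending]
  bind a := (Int -> Int)
step 4: unify (Int -> c) ~ c  [subst: {b:=c, a:=(Int -> Int)} | 0 pending]
  occurs-check fail

Answer: FAIL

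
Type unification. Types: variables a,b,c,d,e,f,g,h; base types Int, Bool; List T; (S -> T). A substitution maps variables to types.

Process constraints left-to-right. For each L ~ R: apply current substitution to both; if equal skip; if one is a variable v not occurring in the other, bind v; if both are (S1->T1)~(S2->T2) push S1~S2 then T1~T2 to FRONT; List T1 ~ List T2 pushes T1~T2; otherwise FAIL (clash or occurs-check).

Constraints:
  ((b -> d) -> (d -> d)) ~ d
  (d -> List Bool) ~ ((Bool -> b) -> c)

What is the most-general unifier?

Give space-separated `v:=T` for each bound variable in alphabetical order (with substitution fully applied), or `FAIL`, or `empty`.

Answer: FAIL

Derivation:
step 1: unify ((b -> d) -> (d -> d)) ~ d  [subst: {-} | 1 pending]
  occurs-check fail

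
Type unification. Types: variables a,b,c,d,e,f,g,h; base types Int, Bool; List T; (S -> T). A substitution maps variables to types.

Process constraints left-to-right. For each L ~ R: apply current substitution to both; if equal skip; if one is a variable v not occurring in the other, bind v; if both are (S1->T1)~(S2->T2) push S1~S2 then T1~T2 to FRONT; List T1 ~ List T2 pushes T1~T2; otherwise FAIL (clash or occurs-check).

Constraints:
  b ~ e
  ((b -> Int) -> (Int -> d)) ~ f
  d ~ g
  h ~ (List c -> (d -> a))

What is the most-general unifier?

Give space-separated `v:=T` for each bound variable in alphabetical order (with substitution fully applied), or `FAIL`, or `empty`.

Answer: b:=e d:=g f:=((e -> Int) -> (Int -> g)) h:=(List c -> (g -> a))

Derivation:
step 1: unify b ~ e  [subst: {-} | 3 pending]
  bind b := e
step 2: unify ((e -> Int) -> (Int -> d)) ~ f  [subst: {b:=e} | 2 pending]
  bind f := ((e -> Int) -> (Int -> d))
step 3: unify d ~ g  [subst: {b:=e, f:=((e -> Int) -> (Int -> d))} | 1 pending]
  bind d := g
step 4: unify h ~ (List c -> (g -> a))  [subst: {b:=e, f:=((e -> Int) -> (Int -> d)), d:=g} | 0 pending]
  bind h := (List c -> (g -> a))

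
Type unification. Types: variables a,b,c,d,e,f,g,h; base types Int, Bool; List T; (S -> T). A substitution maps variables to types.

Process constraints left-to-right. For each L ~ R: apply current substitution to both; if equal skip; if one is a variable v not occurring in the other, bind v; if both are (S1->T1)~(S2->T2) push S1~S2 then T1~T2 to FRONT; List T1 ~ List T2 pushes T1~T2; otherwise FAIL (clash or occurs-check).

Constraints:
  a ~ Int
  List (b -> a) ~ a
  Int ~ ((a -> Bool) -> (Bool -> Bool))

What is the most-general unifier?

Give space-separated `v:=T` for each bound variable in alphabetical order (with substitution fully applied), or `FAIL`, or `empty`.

step 1: unify a ~ Int  [subst: {-} | 2 pending]
  bind a := Int
step 2: unify List (b -> Int) ~ Int  [subst: {a:=Int} | 1 pending]
  clash: List (b -> Int) vs Int

Answer: FAIL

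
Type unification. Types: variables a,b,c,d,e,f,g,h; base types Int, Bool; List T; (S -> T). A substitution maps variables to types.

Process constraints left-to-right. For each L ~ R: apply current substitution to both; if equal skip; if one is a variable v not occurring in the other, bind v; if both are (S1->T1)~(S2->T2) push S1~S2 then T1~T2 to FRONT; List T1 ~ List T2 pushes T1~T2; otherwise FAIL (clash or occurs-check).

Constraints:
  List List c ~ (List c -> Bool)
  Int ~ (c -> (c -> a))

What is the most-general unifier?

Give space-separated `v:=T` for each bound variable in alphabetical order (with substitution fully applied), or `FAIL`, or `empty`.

step 1: unify List List c ~ (List c -> Bool)  [subst: {-} | 1 pending]
  clash: List List c vs (List c -> Bool)

Answer: FAIL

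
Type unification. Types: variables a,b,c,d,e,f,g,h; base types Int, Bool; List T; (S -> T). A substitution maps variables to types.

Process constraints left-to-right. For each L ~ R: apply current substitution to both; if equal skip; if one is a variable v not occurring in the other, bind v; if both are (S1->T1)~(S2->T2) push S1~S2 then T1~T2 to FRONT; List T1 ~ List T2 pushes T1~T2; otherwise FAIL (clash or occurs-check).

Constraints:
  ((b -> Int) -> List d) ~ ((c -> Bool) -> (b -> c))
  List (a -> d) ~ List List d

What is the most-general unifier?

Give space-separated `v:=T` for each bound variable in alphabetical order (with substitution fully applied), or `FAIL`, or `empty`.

step 1: unify ((b -> Int) -> List d) ~ ((c -> Bool) -> (b -> c))  [subst: {-} | 1 pending]
  -> decompose arrow: push (b -> Int)~(c -> Bool), List d~(b -> c)
step 2: unify (b -> Int) ~ (c -> Bool)  [subst: {-} | 2 pending]
  -> decompose arrow: push b~c, Int~Bool
step 3: unify b ~ c  [subst: {-} | 3 pending]
  bind b := c
step 4: unify Int ~ Bool  [subst: {b:=c} | 2 pending]
  clash: Int vs Bool

Answer: FAIL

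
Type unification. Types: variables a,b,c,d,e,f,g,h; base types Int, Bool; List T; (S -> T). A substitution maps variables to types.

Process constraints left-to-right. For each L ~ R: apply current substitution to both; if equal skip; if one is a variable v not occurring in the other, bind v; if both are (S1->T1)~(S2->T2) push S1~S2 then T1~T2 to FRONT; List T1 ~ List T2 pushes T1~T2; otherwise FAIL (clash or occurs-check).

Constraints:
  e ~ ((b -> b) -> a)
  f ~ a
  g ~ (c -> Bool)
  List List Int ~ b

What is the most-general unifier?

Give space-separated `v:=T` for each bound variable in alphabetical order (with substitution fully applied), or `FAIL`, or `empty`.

step 1: unify e ~ ((b -> b) -> a)  [subst: {-} | 3 pending]
  bind e := ((b -> b) -> a)
step 2: unify f ~ a  [subst: {e:=((b -> b) -> a)} | 2 pending]
  bind f := a
step 3: unify g ~ (c -> Bool)  [subst: {e:=((b -> b) -> a), f:=a} | 1 pending]
  bind g := (c -> Bool)
step 4: unify List List Int ~ b  [subst: {e:=((b -> b) -> a), f:=a, g:=(c -> Bool)} | 0 pending]
  bind b := List List Int

Answer: b:=List List Int e:=((List List Int -> List List Int) -> a) f:=a g:=(c -> Bool)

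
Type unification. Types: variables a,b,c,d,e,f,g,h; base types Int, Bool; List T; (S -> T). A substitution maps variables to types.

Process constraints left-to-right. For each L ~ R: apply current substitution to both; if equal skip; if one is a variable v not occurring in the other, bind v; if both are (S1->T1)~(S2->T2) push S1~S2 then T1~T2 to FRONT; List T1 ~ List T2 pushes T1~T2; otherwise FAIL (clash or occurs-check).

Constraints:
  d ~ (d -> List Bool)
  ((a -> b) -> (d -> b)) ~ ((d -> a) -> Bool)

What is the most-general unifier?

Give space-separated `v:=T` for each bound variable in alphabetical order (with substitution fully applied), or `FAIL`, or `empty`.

step 1: unify d ~ (d -> List Bool)  [subst: {-} | 1 pending]
  occurs-check fail: d in (d -> List Bool)

Answer: FAIL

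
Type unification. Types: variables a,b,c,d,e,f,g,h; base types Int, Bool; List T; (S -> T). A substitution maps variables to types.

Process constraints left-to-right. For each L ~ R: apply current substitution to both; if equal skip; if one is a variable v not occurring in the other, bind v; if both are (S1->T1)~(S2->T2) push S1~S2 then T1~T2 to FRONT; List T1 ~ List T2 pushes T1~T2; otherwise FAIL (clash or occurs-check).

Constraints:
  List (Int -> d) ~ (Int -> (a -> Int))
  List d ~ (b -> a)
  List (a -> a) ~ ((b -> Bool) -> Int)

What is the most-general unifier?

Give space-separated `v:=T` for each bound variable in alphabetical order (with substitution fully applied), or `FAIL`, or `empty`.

step 1: unify List (Int -> d) ~ (Int -> (a -> Int))  [subst: {-} | 2 pending]
  clash: List (Int -> d) vs (Int -> (a -> Int))

Answer: FAIL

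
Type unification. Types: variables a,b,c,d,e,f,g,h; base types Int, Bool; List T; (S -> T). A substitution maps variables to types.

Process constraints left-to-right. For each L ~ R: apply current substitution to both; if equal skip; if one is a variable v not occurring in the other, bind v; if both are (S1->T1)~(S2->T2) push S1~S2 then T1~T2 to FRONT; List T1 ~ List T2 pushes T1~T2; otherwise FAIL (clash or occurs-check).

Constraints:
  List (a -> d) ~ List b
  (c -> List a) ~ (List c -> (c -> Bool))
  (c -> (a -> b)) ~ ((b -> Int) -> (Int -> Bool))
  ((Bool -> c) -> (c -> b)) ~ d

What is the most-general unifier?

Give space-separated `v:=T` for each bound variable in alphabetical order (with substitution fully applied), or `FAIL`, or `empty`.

step 1: unify List (a -> d) ~ List b  [subst: {-} | 3 pending]
  -> decompose List: push (a -> d)~b
step 2: unify (a -> d) ~ b  [subst: {-} | 3 pending]
  bind b := (a -> d)
step 3: unify (c -> List a) ~ (List c -> (c -> Bool))  [subst: {b:=(a -> d)} | 2 pending]
  -> decompose arrow: push c~List c, List a~(c -> Bool)
step 4: unify c ~ List c  [subst: {b:=(a -> d)} | 3 pending]
  occurs-check fail: c in List c

Answer: FAIL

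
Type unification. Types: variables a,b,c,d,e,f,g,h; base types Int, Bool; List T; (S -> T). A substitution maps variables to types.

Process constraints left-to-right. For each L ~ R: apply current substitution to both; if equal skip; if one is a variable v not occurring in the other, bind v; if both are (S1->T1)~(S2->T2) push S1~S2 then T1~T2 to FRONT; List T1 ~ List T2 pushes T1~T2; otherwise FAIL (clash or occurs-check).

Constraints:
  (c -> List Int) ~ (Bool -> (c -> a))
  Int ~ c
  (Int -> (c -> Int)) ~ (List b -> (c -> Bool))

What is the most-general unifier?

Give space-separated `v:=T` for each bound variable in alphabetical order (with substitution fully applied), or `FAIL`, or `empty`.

step 1: unify (c -> List Int) ~ (Bool -> (c -> a))  [subst: {-} | 2 pending]
  -> decompose arrow: push c~Bool, List Int~(c -> a)
step 2: unify c ~ Bool  [subst: {-} | 3 pending]
  bind c := Bool
step 3: unify List Int ~ (Bool -> a)  [subst: {c:=Bool} | 2 pending]
  clash: List Int vs (Bool -> a)

Answer: FAIL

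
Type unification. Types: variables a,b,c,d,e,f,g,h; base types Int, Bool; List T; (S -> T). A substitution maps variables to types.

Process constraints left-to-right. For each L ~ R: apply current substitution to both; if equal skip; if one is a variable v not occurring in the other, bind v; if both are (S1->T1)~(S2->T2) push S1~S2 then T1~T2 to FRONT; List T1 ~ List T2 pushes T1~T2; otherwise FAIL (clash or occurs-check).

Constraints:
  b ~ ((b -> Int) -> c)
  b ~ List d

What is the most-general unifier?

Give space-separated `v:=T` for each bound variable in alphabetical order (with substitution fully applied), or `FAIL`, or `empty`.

step 1: unify b ~ ((b -> Int) -> c)  [subst: {-} | 1 pending]
  occurs-check fail: b in ((b -> Int) -> c)

Answer: FAIL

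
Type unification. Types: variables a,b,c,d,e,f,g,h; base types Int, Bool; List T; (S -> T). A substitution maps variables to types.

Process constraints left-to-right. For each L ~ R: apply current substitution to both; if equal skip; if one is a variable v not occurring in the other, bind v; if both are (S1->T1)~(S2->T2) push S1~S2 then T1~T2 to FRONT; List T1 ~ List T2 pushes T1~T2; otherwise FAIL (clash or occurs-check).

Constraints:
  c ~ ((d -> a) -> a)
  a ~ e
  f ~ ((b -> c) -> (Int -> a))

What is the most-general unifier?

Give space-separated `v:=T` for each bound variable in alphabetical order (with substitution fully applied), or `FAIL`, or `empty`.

step 1: unify c ~ ((d -> a) -> a)  [subst: {-} | 2 pending]
  bind c := ((d -> a) -> a)
step 2: unify a ~ e  [subst: {c:=((d -> a) -> a)} | 1 pending]
  bind a := e
step 3: unify f ~ ((b -> ((d -> e) -> e)) -> (Int -> e))  [subst: {c:=((d -> a) -> a), a:=e} | 0 pending]
  bind f := ((b -> ((d -> e) -> e)) -> (Int -> e))

Answer: a:=e c:=((d -> e) -> e) f:=((b -> ((d -> e) -> e)) -> (Int -> e))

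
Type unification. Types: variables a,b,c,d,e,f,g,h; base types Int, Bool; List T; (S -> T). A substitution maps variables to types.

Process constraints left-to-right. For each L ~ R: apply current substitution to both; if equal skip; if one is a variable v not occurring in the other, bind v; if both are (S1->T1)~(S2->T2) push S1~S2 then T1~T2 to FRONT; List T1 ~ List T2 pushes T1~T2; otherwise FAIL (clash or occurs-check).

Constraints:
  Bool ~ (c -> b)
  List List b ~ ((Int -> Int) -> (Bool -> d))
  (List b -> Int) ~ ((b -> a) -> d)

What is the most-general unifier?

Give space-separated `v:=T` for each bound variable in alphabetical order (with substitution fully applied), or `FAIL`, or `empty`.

Answer: FAIL

Derivation:
step 1: unify Bool ~ (c -> b)  [subst: {-} | 2 pending]
  clash: Bool vs (c -> b)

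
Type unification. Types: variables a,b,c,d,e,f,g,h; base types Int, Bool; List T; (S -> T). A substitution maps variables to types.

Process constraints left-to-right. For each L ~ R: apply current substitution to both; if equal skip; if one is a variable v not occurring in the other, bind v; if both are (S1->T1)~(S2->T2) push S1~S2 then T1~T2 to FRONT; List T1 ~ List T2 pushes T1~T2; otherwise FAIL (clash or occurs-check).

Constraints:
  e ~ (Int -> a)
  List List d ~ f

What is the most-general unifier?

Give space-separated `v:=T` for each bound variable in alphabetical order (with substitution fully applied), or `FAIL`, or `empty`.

Answer: e:=(Int -> a) f:=List List d

Derivation:
step 1: unify e ~ (Int -> a)  [subst: {-} | 1 pending]
  bind e := (Int -> a)
step 2: unify List List d ~ f  [subst: {e:=(Int -> a)} | 0 pending]
  bind f := List List d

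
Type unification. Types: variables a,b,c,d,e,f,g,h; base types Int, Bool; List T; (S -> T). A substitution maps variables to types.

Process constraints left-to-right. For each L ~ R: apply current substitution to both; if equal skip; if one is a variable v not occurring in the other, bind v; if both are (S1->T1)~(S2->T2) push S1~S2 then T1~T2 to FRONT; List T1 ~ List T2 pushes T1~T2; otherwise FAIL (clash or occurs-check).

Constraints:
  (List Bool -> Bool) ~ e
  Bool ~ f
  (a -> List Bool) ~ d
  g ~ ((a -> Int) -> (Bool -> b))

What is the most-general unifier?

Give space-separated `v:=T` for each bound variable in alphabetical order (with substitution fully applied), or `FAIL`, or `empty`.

Answer: d:=(a -> List Bool) e:=(List Bool -> Bool) f:=Bool g:=((a -> Int) -> (Bool -> b))

Derivation:
step 1: unify (List Bool -> Bool) ~ e  [subst: {-} | 3 pending]
  bind e := (List Bool -> Bool)
step 2: unify Bool ~ f  [subst: {e:=(List Bool -> Bool)} | 2 pending]
  bind f := Bool
step 3: unify (a -> List Bool) ~ d  [subst: {e:=(List Bool -> Bool), f:=Bool} | 1 pending]
  bind d := (a -> List Bool)
step 4: unify g ~ ((a -> Int) -> (Bool -> b))  [subst: {e:=(List Bool -> Bool), f:=Bool, d:=(a -> List Bool)} | 0 pending]
  bind g := ((a -> Int) -> (Bool -> b))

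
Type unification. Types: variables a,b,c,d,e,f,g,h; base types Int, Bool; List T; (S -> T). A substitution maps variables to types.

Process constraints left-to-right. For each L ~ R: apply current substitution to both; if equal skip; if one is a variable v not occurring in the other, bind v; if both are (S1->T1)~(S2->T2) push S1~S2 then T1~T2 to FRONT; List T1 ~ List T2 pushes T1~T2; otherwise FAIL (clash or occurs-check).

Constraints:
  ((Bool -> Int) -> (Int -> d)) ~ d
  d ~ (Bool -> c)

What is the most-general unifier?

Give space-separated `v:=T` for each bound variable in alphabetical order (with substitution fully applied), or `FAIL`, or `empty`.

step 1: unify ((Bool -> Int) -> (Int -> d)) ~ d  [subst: {-} | 1 pending]
  occurs-check fail

Answer: FAIL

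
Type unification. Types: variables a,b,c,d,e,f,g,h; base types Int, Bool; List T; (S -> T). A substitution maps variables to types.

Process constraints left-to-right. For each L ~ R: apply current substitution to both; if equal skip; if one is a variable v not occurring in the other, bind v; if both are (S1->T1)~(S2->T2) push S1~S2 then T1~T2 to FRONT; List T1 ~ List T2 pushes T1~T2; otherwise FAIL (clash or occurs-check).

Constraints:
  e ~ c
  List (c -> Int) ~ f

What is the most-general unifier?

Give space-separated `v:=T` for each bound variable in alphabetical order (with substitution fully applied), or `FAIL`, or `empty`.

Answer: e:=c f:=List (c -> Int)

Derivation:
step 1: unify e ~ c  [subst: {-} | 1 pending]
  bind e := c
step 2: unify List (c -> Int) ~ f  [subst: {e:=c} | 0 pending]
  bind f := List (c -> Int)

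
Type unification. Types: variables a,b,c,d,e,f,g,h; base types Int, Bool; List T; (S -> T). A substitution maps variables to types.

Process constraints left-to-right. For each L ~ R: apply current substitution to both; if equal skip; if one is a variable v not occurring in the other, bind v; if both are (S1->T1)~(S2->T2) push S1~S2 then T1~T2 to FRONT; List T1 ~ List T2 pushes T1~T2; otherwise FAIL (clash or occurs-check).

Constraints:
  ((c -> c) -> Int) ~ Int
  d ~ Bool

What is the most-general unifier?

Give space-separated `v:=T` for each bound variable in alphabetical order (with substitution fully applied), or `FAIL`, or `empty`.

step 1: unify ((c -> c) -> Int) ~ Int  [subst: {-} | 1 pending]
  clash: ((c -> c) -> Int) vs Int

Answer: FAIL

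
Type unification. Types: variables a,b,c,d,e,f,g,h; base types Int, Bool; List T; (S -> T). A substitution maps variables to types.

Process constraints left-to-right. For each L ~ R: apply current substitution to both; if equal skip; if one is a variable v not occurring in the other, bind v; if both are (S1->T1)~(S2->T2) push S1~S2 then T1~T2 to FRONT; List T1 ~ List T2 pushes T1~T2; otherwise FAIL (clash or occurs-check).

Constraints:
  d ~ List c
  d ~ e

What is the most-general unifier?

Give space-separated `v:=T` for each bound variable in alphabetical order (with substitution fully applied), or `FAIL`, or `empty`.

Answer: d:=List c e:=List c

Derivation:
step 1: unify d ~ List c  [subst: {-} | 1 pending]
  bind d := List c
step 2: unify List c ~ e  [subst: {d:=List c} | 0 pending]
  bind e := List c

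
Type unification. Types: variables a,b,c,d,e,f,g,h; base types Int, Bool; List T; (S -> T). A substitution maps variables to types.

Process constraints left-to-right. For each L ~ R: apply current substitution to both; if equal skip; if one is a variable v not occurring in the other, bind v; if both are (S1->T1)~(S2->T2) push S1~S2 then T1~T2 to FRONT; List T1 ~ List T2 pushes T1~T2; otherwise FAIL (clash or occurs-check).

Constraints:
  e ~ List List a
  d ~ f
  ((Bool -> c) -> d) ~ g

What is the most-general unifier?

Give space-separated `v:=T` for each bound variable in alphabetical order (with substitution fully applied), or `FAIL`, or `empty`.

Answer: d:=f e:=List List a g:=((Bool -> c) -> f)

Derivation:
step 1: unify e ~ List List a  [subst: {-} | 2 pending]
  bind e := List List a
step 2: unify d ~ f  [subst: {e:=List List a} | 1 pending]
  bind d := f
step 3: unify ((Bool -> c) -> f) ~ g  [subst: {e:=List List a, d:=f} | 0 pending]
  bind g := ((Bool -> c) -> f)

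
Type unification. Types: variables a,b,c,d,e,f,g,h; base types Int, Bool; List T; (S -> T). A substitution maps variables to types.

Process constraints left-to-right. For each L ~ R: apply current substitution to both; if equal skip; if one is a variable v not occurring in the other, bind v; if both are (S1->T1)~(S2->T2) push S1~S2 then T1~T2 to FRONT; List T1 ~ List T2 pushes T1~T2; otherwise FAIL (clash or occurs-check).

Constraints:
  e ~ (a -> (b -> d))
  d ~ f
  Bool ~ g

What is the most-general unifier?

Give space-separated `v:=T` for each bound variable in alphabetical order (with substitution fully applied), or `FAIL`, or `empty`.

step 1: unify e ~ (a -> (b -> d))  [subst: {-} | 2 pending]
  bind e := (a -> (b -> d))
step 2: unify d ~ f  [subst: {e:=(a -> (b -> d))} | 1 pending]
  bind d := f
step 3: unify Bool ~ g  [subst: {e:=(a -> (b -> d)), d:=f} | 0 pending]
  bind g := Bool

Answer: d:=f e:=(a -> (b -> f)) g:=Bool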